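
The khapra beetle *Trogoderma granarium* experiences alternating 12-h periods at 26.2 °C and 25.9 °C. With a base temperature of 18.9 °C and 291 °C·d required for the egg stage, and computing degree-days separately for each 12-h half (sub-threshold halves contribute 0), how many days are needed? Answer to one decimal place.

Day half: max(0, 26.2 − 18.9) × 0.5 = 7.3 × 0.5 = 3.65 DD.
Night half: max(0, 25.9 − 18.9) × 0.5 = 7.0 × 0.5 = 3.50 DD.
Per 24 h: 7.15 DD/day.
Duration = 291 / 7.15 = 40.699 ≈ 40.7 days.

40.7 days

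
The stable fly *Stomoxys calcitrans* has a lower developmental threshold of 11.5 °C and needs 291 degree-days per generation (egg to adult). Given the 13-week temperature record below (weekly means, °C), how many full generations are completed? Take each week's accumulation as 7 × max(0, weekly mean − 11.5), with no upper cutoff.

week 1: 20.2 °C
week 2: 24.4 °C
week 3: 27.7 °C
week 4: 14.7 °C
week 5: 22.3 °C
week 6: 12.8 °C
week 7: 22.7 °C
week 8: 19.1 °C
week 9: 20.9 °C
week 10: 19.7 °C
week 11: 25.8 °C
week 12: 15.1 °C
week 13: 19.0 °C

Weekly DD (7 × max(0, T̄ − 11.5)): 60.9, 90.3, 113.4, 22.4, 75.6, 9.1, 78.4, 53.2, 65.8, 57.4, 100.1, 25.2, 52.5.
Season total = 804.3 DD.
Complete generations = ⌊804.3 / 291⌋ = 2.

2 generations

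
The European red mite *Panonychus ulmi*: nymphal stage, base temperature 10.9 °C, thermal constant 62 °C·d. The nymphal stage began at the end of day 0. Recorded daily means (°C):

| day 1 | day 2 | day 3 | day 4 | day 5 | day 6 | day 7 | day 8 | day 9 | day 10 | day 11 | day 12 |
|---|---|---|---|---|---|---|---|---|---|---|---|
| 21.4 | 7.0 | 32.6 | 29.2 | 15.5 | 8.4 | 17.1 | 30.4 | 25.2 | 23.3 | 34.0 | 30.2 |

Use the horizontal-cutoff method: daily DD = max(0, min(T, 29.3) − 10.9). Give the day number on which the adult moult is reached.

Daily DD above 10.9 °C (capped at 18.4): 10.5, 0.0, 18.4, 18.3, 4.6, 0.0, 6.2, 18.4, 14.3, 12.4, 18.4, 18.4.
Cumulative: 10.5, 10.5, 28.9, 47.2, 51.8, 51.8, 58.0, 76.4, 90.7, 103.1, 121.5, 139.9.
The total first reaches 62 DD on day 8.

day 8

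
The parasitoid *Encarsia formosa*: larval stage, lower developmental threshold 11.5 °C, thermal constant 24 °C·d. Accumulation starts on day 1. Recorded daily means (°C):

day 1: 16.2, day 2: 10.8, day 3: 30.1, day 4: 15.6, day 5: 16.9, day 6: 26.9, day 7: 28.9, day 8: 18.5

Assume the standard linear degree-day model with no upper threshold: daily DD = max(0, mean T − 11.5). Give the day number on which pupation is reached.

day 4

Daily DD above 11.5 °C: 4.7, 0.0, 18.6, 4.1, 5.4, 15.4, 17.4, 7.0.
Cumulative: 4.7, 4.7, 23.3, 27.4, 32.8, 48.2, 65.6, 72.6.
The total first reaches 24 DD on day 4.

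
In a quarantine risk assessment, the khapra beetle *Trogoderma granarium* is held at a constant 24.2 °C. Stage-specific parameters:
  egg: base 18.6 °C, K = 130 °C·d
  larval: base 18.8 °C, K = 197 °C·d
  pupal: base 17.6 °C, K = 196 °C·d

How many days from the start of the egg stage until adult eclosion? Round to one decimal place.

89.4 days

egg: 130 / (24.2 − 18.6) = 130 / 5.6 = 23.214 d.
larval: 197 / (24.2 − 18.8) = 197 / 5.4 = 36.481 d.
pupal: 196 / (24.2 − 17.6) = 196 / 6.6 = 29.697 d.
Sum = 89.393 ≈ 89.4 days.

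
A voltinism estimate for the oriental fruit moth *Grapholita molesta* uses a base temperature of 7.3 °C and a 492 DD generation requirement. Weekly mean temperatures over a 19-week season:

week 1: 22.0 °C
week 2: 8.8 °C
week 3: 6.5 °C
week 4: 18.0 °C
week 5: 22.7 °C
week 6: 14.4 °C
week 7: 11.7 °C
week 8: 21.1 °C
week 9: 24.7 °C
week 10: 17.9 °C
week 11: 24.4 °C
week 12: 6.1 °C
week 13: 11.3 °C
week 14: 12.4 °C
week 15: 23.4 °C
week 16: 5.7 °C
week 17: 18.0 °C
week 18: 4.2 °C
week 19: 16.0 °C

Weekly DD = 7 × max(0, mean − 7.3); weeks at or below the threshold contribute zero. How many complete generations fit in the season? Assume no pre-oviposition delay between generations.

Weekly DD (7 × max(0, T̄ − 7.3)): 102.9, 10.5, 0.0, 74.9, 107.8, 49.7, 30.8, 96.6, 121.8, 74.2, 119.7, 0.0, 28.0, 35.7, 112.7, 0.0, 74.9, 0.0, 60.9.
Season total = 1101.1 DD.
Complete generations = ⌊1101.1 / 492⌋ = 2.

2 generations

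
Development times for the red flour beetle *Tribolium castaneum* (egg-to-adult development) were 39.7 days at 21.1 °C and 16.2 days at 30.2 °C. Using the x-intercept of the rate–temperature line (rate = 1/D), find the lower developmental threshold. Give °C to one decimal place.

Linear rate model ⇒ the product D·(T − T_b) is constant across temperatures.
39.7·(21.1 − T_b) = 16.2·(30.2 − T_b)
T_b = (39.7·21.1 − 16.2·30.2) / (39.7 − 16.2) = 348.43 / 23.5 = 14.827 °C ≈ 14.8 °C.

14.8 °C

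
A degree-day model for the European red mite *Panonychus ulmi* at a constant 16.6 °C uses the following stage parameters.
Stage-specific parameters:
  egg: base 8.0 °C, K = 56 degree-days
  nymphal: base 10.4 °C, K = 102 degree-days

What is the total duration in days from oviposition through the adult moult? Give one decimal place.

egg: 56 / (16.6 − 8.0) = 56 / 8.6 = 6.512 d.
nymphal: 102 / (16.6 − 10.4) = 102 / 6.2 = 16.452 d.
Sum = 22.963 ≈ 23.0 days.

23.0 days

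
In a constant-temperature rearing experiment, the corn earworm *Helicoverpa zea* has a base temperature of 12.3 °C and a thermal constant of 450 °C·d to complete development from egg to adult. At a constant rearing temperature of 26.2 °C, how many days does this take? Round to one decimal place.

Daily accumulation = 26.2 − 12.3 = 13.9 DD/day.
Duration = 450 / 13.9 = 32.374 ≈ 32.4 days.

32.4 days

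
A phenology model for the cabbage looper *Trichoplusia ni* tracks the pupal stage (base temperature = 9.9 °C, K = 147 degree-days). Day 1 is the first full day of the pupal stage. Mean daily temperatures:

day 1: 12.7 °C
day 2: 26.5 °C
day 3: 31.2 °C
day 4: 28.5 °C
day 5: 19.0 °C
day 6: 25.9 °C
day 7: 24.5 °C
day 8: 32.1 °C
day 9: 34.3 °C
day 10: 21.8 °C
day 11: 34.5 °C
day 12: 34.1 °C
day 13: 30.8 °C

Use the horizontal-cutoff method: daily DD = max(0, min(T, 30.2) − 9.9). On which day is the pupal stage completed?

Daily DD above 9.9 °C (capped at 20.3): 2.8, 16.6, 20.3, 18.6, 9.1, 16.0, 14.6, 20.3, 20.3, 11.9, 20.3, 20.3, 20.3.
Cumulative: 2.8, 19.4, 39.7, 58.3, 67.4, 83.4, 98.0, 118.3, 138.6, 150.5, 170.8, 191.1, 211.4.
The total first reaches 147 DD on day 10.

day 10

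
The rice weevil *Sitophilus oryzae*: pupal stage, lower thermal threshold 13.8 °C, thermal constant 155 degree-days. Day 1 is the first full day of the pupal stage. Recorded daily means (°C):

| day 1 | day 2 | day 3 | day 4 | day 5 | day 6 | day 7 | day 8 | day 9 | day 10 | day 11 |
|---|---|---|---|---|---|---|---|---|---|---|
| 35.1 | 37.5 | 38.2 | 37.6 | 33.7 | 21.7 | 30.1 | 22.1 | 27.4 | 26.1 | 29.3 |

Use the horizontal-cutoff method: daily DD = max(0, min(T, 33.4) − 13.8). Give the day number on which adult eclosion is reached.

Daily DD above 13.8 °C (capped at 19.6): 19.6, 19.6, 19.6, 19.6, 19.6, 7.9, 16.3, 8.3, 13.6, 12.3, 15.5.
Cumulative: 19.6, 39.2, 58.8, 78.4, 98.0, 105.9, 122.2, 130.5, 144.1, 156.4, 171.9.
The total first reaches 155 DD on day 10.

day 10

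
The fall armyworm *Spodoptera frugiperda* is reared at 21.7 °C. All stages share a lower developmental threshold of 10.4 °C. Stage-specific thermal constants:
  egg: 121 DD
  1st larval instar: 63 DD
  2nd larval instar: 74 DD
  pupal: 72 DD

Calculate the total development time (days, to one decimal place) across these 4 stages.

29.2 days

Daily accumulation at 21.7 °C = 21.7 − 10.4 = 11.3 DD/day.
Total K = 121 + 63 + 74 + 72 = 330 DD.
Total duration = 330 / 11.3 = 29.204 ≈ 29.2 days.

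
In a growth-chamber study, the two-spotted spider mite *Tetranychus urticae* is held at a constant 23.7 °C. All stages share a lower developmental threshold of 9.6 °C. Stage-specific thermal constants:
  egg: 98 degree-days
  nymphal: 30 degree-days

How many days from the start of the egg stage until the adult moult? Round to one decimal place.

Daily accumulation at 23.7 °C = 23.7 − 9.6 = 14.1 DD/day.
Total K = 98 + 30 = 128 DD.
Total duration = 128 / 14.1 = 9.078 ≈ 9.1 days.

9.1 days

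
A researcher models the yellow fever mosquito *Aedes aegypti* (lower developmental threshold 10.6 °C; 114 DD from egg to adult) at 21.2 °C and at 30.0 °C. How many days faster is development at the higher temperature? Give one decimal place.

4.9 days

At 21.2 °C: 114 / (21.2 − 10.6) = 114 / 10.6 = 10.755 d.
At 30.0 °C: 114 / (30.0 − 10.6) = 114 / 19.4 = 5.876 d.
Difference = |10.755 − 5.876| = 4.878 ≈ 4.9 days.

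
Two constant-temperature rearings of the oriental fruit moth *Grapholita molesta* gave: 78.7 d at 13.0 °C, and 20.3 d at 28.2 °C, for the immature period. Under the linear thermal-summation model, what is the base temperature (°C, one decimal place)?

Under the model K = D·(T − T_b), so D₁·(T₁ − T_b) = D₂·(T₂ − T_b).
78.7·(13.0 − T_b) = 20.3·(28.2 − T_b)
T_b = (78.7·13.0 − 20.3·28.2) / (78.7 − 20.3) = 450.64 / 58.4 = 7.716 °C ≈ 7.7 °C.

7.7 °C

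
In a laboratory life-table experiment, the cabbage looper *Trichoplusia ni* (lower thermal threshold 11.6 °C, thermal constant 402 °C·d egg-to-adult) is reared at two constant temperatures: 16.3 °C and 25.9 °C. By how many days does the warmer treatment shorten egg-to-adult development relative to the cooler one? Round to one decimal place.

57.4 days

At 16.3 °C: 402 / (16.3 − 11.6) = 402 / 4.7 = 85.532 d.
At 25.9 °C: 402 / (25.9 − 11.6) = 402 / 14.3 = 28.112 d.
Difference = |85.532 − 28.112| = 57.420 ≈ 57.4 days.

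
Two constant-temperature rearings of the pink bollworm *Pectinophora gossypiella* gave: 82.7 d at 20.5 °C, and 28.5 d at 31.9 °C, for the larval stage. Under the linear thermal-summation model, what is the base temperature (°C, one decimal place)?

Equal thermal constants: D₁(T₁ − T_b) = D₂(T₂ − T_b).
82.7·(20.5 − T_b) = 28.5·(31.9 − T_b)
T_b = (82.7·20.5 − 28.5·31.9) / (82.7 − 28.5) = 786.20 / 54.2 = 14.506 °C ≈ 14.5 °C.

14.5 °C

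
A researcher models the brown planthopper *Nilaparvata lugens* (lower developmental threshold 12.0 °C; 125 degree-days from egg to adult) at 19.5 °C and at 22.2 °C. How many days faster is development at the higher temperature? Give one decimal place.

At 19.5 °C: 125 / (19.5 − 12.0) = 125 / 7.5 = 16.667 d.
At 22.2 °C: 125 / (22.2 − 12.0) = 125 / 10.2 = 12.255 d.
Difference = |16.667 − 12.255| = 4.412 ≈ 4.4 days.

4.4 days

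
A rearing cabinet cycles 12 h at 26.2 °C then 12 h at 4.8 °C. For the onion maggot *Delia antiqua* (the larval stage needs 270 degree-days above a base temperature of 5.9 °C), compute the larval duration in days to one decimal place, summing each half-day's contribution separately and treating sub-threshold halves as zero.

Day half: max(0, 26.2 − 5.9) × 0.5 = 20.3 × 0.5 = 10.15 DD.
Night half: max(0, 4.8 − 5.9) × 0.5 = 0.0 × 0.5 = 0.00 DD.
Per 24 h: 10.15 DD/day.
Duration = 270 / 10.15 = 26.601 ≈ 26.6 days.

26.6 days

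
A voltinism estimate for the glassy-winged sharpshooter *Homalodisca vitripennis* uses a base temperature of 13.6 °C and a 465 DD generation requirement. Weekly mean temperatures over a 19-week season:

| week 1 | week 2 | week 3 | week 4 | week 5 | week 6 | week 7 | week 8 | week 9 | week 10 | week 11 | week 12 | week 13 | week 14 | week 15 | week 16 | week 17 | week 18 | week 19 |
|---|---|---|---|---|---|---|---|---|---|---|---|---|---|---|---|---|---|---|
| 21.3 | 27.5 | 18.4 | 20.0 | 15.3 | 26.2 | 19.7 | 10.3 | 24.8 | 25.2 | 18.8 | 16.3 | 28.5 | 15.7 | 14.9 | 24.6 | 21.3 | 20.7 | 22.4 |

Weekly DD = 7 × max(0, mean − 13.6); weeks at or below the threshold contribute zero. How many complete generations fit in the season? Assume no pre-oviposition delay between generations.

Weekly DD (7 × max(0, T̄ − 13.6)): 53.9, 97.3, 33.6, 44.8, 11.9, 88.2, 42.7, 0.0, 78.4, 81.2, 36.4, 18.9, 104.3, 14.7, 9.1, 77.0, 53.9, 49.7, 61.6.
Season total = 957.6 DD.
Complete generations = ⌊957.6 / 465⌋ = 2.

2 generations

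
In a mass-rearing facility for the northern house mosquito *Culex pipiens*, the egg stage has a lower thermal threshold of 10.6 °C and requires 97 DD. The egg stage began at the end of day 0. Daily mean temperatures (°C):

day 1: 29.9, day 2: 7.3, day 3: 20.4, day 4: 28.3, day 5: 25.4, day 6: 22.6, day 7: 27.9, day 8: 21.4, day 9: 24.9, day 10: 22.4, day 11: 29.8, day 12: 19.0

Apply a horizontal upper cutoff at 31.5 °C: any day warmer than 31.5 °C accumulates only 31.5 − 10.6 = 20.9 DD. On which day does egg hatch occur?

Daily DD above 10.6 °C (capped at 20.9): 19.3, 0.0, 9.8, 17.7, 14.8, 12.0, 17.3, 10.8, 14.3, 11.8, 19.2, 8.4.
Cumulative: 19.3, 19.3, 29.1, 46.8, 61.6, 73.6, 90.9, 101.7, 116.0, 127.8, 147.0, 155.4.
The total first reaches 97 DD on day 8.

day 8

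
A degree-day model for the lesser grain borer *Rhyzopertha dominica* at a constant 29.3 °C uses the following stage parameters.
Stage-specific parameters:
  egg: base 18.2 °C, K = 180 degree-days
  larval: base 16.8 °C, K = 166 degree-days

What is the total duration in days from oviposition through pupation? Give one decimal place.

29.5 days

egg: 180 / (29.3 − 18.2) = 180 / 11.1 = 16.216 d.
larval: 166 / (29.3 − 16.8) = 166 / 12.5 = 13.280 d.
Sum = 29.496 ≈ 29.5 days.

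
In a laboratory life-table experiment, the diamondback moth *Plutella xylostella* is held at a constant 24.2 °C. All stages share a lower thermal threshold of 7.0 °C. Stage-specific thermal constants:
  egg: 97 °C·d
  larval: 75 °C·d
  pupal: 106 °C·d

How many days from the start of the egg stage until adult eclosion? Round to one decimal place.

Daily accumulation at 24.2 °C = 24.2 − 7.0 = 17.2 DD/day.
Total K = 97 + 75 + 106 = 278 DD.
Total duration = 278 / 17.2 = 16.163 ≈ 16.2 days.

16.2 days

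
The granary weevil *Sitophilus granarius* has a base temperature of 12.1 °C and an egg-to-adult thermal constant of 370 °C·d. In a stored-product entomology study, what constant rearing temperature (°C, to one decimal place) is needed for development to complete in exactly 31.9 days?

23.7 °C

Required daily accumulation = 370 / 31.9 = 11.599 DD/day.
T = T_base + 11.599 = 12.1 + 11.599 = 23.699 ≈ 23.7 °C.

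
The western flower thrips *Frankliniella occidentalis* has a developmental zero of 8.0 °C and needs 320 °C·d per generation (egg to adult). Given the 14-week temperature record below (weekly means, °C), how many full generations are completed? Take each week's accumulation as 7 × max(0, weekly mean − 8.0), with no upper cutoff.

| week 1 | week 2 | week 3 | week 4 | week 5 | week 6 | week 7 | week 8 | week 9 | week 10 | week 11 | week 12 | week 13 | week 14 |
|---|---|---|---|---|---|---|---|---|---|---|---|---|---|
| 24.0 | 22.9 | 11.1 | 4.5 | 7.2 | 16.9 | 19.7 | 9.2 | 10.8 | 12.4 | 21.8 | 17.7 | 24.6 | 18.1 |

Weekly DD (7 × max(0, T̄ − 8.0)): 112.0, 104.3, 21.7, 0.0, 0.0, 62.3, 81.9, 8.4, 19.6, 30.8, 96.6, 67.9, 116.2, 70.7.
Season total = 792.4 DD.
Complete generations = ⌊792.4 / 320⌋ = 2.

2 generations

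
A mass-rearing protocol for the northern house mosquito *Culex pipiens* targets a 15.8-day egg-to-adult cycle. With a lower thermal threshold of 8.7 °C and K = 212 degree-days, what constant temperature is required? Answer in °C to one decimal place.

Required daily accumulation = 212 / 15.8 = 13.418 DD/day.
T = T_base + 13.418 = 8.7 + 13.418 = 22.118 ≈ 22.1 °C.

22.1 °C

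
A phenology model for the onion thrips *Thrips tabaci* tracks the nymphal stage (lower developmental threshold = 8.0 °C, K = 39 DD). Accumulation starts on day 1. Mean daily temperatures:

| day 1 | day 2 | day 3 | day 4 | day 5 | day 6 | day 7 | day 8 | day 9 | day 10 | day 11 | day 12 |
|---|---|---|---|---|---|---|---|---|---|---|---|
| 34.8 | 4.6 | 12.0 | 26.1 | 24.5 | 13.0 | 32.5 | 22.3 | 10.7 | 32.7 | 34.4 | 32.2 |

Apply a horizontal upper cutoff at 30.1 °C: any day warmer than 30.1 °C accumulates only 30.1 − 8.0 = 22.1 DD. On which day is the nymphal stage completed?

Daily DD above 8.0 °C (capped at 22.1): 22.1, 0.0, 4.0, 18.1, 16.5, 5.0, 22.1, 14.3, 2.7, 22.1, 22.1, 22.1.
Cumulative: 22.1, 22.1, 26.1, 44.2, 60.7, 65.7, 87.8, 102.1, 104.8, 126.9, 149.0, 171.1.
The total first reaches 39 DD on day 4.

day 4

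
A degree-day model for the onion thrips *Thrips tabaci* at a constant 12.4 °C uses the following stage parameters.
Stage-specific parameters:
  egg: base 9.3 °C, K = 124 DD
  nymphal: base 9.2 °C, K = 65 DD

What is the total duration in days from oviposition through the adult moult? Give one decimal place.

60.3 days

egg: 124 / (12.4 − 9.3) = 124 / 3.1 = 40.000 d.
nymphal: 65 / (12.4 − 9.2) = 65 / 3.2 = 20.312 d.
Sum = 60.312 ≈ 60.3 days.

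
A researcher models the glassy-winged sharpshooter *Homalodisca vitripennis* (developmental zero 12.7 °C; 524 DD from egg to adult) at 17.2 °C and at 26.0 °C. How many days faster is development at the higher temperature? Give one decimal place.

At 17.2 °C: 524 / (17.2 − 12.7) = 524 / 4.5 = 116.444 d.
At 26.0 °C: 524 / (26.0 − 12.7) = 524 / 13.3 = 39.398 d.
Difference = |116.444 − 39.398| = 77.046 ≈ 77.0 days.

77.0 days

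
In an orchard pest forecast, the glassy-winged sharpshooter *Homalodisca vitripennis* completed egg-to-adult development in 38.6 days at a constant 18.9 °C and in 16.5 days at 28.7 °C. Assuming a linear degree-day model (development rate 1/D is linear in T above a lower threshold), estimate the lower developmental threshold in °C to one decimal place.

11.6 °C

Linear rate model ⇒ the product D·(T − T_b) is constant across temperatures.
38.6·(18.9 − T_b) = 16.5·(28.7 − T_b)
T_b = (38.6·18.9 − 16.5·28.7) / (38.6 − 16.5) = 255.99 / 22.1 = 11.583 °C ≈ 11.6 °C.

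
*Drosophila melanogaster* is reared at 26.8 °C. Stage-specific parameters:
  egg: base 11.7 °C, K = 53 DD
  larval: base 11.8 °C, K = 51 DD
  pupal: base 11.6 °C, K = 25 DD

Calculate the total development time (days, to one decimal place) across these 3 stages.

egg: 53 / (26.8 − 11.7) = 53 / 15.1 = 3.510 d.
larval: 51 / (26.8 − 11.8) = 51 / 15.0 = 3.400 d.
pupal: 25 / (26.8 − 11.6) = 25 / 15.2 = 1.645 d.
Sum = 8.555 ≈ 8.6 days.

8.6 days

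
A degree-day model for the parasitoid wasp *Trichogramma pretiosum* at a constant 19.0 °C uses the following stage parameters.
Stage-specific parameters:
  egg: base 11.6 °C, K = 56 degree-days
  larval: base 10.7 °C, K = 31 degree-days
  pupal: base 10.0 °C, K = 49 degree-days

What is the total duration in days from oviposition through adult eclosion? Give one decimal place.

16.7 days

egg: 56 / (19.0 − 11.6) = 56 / 7.4 = 7.568 d.
larval: 31 / (19.0 − 10.7) = 31 / 8.3 = 3.735 d.
pupal: 49 / (19.0 − 10.0) = 49 / 9.0 = 5.444 d.
Sum = 16.747 ≈ 16.7 days.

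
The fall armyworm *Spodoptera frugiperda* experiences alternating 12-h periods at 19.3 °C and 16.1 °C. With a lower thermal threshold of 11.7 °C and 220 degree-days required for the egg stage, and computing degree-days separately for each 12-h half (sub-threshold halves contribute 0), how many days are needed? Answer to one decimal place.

36.7 days

Day half: max(0, 19.3 − 11.7) × 0.5 = 7.6 × 0.5 = 3.80 DD.
Night half: max(0, 16.1 − 11.7) × 0.5 = 4.4 × 0.5 = 2.20 DD.
Per 24 h: 6.00 DD/day.
Duration = 220 / 6.00 = 36.667 ≈ 36.7 days.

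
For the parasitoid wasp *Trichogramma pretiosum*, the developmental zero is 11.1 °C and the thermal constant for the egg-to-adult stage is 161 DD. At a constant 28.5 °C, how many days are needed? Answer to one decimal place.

9.3 days

Daily accumulation = 28.5 − 11.1 = 17.4 DD/day.
Duration = 161 / 17.4 = 9.253 ≈ 9.3 days.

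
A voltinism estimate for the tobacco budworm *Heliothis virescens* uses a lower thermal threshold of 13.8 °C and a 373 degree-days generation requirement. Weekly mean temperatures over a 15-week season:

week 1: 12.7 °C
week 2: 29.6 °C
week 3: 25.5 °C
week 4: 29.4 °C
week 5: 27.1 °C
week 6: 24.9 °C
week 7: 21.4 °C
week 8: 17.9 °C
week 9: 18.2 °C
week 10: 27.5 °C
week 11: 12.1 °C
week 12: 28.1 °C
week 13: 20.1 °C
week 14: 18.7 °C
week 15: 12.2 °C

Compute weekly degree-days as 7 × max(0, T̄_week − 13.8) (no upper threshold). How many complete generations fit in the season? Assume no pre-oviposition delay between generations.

Weekly DD (7 × max(0, T̄ − 13.8)): 0.0, 110.6, 81.9, 109.2, 93.1, 77.7, 53.2, 28.7, 30.8, 95.9, 0.0, 100.1, 44.1, 34.3, 0.0.
Season total = 859.6 DD.
Complete generations = ⌊859.6 / 373⌋ = 2.

2 generations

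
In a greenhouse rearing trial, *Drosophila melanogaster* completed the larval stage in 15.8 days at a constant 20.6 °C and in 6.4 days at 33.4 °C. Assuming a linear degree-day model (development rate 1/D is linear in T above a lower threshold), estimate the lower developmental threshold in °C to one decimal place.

Under the model K = D·(T − T_b), so D₁·(T₁ − T_b) = D₂·(T₂ − T_b).
15.8·(20.6 − T_b) = 6.4·(33.4 − T_b)
T_b = (15.8·20.6 − 6.4·33.4) / (15.8 − 6.4) = 111.72 / 9.4 = 11.885 °C ≈ 11.9 °C.

11.9 °C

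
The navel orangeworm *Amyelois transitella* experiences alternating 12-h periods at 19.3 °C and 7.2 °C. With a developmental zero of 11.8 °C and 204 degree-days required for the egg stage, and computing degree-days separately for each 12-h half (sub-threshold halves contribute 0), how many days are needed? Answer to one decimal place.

54.4 days

Day half: max(0, 19.3 − 11.8) × 0.5 = 7.5 × 0.5 = 3.75 DD.
Night half: max(0, 7.2 − 11.8) × 0.5 = 0.0 × 0.5 = 0.00 DD.
Per 24 h: 3.75 DD/day.
Duration = 204 / 3.75 = 54.400 ≈ 54.4 days.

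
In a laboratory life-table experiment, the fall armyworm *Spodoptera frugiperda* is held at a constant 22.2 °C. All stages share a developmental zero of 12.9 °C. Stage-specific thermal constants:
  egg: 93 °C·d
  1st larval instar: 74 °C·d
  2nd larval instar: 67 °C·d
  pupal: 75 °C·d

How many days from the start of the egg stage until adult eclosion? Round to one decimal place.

33.2 days

Daily accumulation at 22.2 °C = 22.2 − 12.9 = 9.3 DD/day.
Total K = 93 + 74 + 67 + 75 = 309 DD.
Total duration = 309 / 9.3 = 33.226 ≈ 33.2 days.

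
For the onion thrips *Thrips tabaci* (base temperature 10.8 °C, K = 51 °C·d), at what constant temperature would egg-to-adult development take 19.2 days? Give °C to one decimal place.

Required daily accumulation = 51 / 19.2 = 2.656 DD/day.
T = T_base + 2.656 = 10.8 + 2.656 = 13.456 ≈ 13.5 °C.

13.5 °C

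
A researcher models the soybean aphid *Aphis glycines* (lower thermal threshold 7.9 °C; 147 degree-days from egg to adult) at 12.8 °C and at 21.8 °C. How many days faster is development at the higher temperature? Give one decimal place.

19.4 days

At 12.8 °C: 147 / (12.8 − 7.9) = 147 / 4.9 = 30.000 d.
At 21.8 °C: 147 / (21.8 − 7.9) = 147 / 13.9 = 10.576 d.
Difference = |30.000 − 10.576| = 19.424 ≈ 19.4 days.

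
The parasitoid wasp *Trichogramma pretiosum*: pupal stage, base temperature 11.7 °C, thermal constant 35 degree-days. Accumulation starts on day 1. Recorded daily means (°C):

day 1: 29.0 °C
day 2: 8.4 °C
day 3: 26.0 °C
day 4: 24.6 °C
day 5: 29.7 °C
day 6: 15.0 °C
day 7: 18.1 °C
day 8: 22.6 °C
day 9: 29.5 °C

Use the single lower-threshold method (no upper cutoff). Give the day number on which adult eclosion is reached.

day 4

Daily DD above 11.7 °C: 17.3, 0.0, 14.3, 12.9, 18.0, 3.3, 6.4, 10.9, 17.8.
Cumulative: 17.3, 17.3, 31.6, 44.5, 62.5, 65.8, 72.2, 83.1, 100.9.
The total first reaches 35 DD on day 4.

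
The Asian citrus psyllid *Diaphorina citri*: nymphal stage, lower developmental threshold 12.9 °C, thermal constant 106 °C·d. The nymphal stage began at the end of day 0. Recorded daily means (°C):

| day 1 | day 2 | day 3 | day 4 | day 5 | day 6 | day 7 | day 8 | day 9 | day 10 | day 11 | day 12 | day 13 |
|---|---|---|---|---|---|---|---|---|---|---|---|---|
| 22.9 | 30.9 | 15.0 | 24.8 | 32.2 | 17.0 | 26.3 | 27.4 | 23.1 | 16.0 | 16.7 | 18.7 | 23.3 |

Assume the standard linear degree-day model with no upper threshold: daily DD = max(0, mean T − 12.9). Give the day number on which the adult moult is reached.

Daily DD above 12.9 °C: 10.0, 18.0, 2.1, 11.9, 19.3, 4.1, 13.4, 14.5, 10.2, 3.1, 3.8, 5.8, 10.4.
Cumulative: 10.0, 28.0, 30.1, 42.0, 61.3, 65.4, 78.8, 93.3, 103.5, 106.6, 110.4, 116.2, 126.6.
The total first reaches 106 DD on day 10.

day 10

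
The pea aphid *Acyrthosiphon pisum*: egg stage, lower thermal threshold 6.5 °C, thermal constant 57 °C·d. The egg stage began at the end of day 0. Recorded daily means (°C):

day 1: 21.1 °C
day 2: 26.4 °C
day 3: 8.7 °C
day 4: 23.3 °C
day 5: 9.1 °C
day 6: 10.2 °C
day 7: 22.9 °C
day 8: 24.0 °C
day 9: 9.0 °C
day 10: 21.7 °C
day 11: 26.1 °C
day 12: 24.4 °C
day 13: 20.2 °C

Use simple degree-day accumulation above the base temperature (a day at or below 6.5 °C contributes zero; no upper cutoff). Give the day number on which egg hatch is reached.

day 6

Daily DD above 6.5 °C: 14.6, 19.9, 2.2, 16.8, 2.6, 3.7, 16.4, 17.5, 2.5, 15.2, 19.6, 17.9, 13.7.
Cumulative: 14.6, 34.5, 36.7, 53.5, 56.1, 59.8, 76.2, 93.7, 96.2, 111.4, 131.0, 148.9, 162.6.
The total first reaches 57 DD on day 6.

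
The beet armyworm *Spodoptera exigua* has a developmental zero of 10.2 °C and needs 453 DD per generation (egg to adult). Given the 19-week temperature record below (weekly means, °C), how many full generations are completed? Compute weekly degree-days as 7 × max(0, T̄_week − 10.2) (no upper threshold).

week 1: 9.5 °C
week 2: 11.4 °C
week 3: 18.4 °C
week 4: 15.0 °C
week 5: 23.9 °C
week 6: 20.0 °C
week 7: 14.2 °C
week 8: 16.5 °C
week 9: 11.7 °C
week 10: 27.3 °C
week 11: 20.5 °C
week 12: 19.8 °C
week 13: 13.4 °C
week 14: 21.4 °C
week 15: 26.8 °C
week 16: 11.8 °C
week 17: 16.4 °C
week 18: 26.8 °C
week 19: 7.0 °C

2 generations

Weekly DD (7 × max(0, T̄ − 10.2)): 0.0, 8.4, 57.4, 33.6, 95.9, 68.6, 28.0, 44.1, 10.5, 119.7, 72.1, 67.2, 22.4, 78.4, 116.2, 11.2, 43.4, 116.2, 0.0.
Season total = 993.3 DD.
Complete generations = ⌊993.3 / 453⌋ = 2.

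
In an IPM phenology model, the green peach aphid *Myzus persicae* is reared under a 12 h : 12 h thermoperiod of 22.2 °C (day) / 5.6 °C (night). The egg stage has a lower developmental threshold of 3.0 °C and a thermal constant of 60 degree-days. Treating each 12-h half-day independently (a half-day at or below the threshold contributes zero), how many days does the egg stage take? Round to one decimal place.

5.5 days

Day half: max(0, 22.2 − 3.0) × 0.5 = 19.2 × 0.5 = 9.60 DD.
Night half: max(0, 5.6 − 3.0) × 0.5 = 2.6 × 0.5 = 1.30 DD.
Per 24 h: 10.90 DD/day.
Duration = 60 / 10.90 = 5.505 ≈ 5.5 days.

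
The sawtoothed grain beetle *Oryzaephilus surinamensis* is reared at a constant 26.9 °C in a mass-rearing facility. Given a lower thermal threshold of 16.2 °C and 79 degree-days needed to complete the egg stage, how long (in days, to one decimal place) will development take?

Daily accumulation = 26.9 − 16.2 = 10.7 DD/day.
Duration = 79 / 10.7 = 7.383 ≈ 7.4 days.

7.4 days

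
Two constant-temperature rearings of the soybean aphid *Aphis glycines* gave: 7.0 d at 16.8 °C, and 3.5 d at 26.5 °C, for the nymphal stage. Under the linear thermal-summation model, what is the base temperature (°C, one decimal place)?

7.1 °C

Under the model K = D·(T − T_b), so D₁·(T₁ − T_b) = D₂·(T₂ − T_b).
7.0·(16.8 − T_b) = 3.5·(26.5 − T_b)
T_b = (7.0·16.8 − 3.5·26.5) / (7.0 − 3.5) = 24.85 / 3.5 = 7.100 °C ≈ 7.1 °C.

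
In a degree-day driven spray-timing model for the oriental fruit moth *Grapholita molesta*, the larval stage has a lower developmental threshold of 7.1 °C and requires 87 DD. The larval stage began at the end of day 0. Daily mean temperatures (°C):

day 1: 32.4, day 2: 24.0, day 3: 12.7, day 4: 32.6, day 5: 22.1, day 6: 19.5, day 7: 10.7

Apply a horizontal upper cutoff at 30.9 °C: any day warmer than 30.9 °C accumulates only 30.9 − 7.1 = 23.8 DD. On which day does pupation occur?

day 6

Daily DD above 7.1 °C (capped at 23.8): 23.8, 16.9, 5.6, 23.8, 15.0, 12.4, 3.6.
Cumulative: 23.8, 40.7, 46.3, 70.1, 85.1, 97.5, 101.1.
The total first reaches 87 DD on day 6.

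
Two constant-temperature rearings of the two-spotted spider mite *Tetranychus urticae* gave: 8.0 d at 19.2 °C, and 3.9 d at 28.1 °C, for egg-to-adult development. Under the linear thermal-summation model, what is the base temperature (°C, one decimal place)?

10.7 °C

Equal thermal constants: D₁(T₁ − T_b) = D₂(T₂ − T_b).
8.0·(19.2 − T_b) = 3.9·(28.1 − T_b)
T_b = (8.0·19.2 − 3.9·28.1) / (8.0 − 3.9) = 44.01 / 4.1 = 10.734 °C ≈ 10.7 °C.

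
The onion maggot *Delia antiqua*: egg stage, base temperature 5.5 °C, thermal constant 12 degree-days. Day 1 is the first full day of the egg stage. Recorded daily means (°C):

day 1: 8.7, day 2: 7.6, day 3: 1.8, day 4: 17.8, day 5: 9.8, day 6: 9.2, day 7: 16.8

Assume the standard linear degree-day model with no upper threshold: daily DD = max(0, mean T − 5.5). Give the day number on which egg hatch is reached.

day 4

Daily DD above 5.5 °C: 3.2, 2.1, 0.0, 12.3, 4.3, 3.7, 11.3.
Cumulative: 3.2, 5.3, 5.3, 17.6, 21.9, 25.6, 36.9.
The total first reaches 12 DD on day 4.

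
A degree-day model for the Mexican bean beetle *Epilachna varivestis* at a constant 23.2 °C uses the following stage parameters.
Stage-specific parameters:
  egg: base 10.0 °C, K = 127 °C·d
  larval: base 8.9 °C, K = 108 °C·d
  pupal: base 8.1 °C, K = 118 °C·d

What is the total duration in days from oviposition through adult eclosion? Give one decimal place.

egg: 127 / (23.2 − 10.0) = 127 / 13.2 = 9.621 d.
larval: 108 / (23.2 − 8.9) = 108 / 14.3 = 7.552 d.
pupal: 118 / (23.2 − 8.1) = 118 / 15.1 = 7.815 d.
Sum = 24.988 ≈ 25.0 days.

25.0 days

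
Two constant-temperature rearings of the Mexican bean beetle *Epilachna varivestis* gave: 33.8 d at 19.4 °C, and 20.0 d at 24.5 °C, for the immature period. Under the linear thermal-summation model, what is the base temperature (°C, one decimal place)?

12.0 °C

Linear rate model ⇒ the product D·(T − T_b) is constant across temperatures.
33.8·(19.4 − T_b) = 20.0·(24.5 − T_b)
T_b = (33.8·19.4 − 20.0·24.5) / (33.8 − 20.0) = 165.72 / 13.8 = 12.009 °C ≈ 12.0 °C.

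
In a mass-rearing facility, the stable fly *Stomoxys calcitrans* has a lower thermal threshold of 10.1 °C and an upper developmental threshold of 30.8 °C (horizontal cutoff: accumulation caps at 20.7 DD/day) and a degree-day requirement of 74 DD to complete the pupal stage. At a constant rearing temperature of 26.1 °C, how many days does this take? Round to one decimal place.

4.6 days

Daily accumulation = 26.1 − 10.1 = 16.0 DD/day.
Duration = 74 / 16.0 = 4.625 ≈ 4.6 days.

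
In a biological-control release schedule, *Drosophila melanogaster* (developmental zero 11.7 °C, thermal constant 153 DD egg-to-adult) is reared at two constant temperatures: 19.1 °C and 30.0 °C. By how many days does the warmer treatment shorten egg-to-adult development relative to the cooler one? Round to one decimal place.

12.3 days

At 19.1 °C: 153 / (19.1 − 11.7) = 153 / 7.4 = 20.676 d.
At 30.0 °C: 153 / (30.0 − 11.7) = 153 / 18.3 = 8.361 d.
Difference = |20.676 − 8.361| = 12.315 ≈ 12.3 days.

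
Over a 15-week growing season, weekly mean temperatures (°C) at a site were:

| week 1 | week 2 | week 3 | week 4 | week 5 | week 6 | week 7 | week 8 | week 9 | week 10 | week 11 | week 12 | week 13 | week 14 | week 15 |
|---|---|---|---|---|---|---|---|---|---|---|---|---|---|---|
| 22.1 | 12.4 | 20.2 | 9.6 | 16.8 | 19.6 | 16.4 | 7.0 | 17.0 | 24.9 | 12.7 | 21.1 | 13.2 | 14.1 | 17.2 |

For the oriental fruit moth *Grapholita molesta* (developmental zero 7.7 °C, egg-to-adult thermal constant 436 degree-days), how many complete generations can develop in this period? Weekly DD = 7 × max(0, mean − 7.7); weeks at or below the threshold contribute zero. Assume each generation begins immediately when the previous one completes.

2 generations

Weekly DD (7 × max(0, T̄ − 7.7)): 100.8, 32.9, 87.5, 13.3, 63.7, 83.3, 60.9, 0.0, 65.1, 120.4, 35.0, 93.8, 38.5, 44.8, 66.5.
Season total = 906.5 DD.
Complete generations = ⌊906.5 / 436⌋ = 2.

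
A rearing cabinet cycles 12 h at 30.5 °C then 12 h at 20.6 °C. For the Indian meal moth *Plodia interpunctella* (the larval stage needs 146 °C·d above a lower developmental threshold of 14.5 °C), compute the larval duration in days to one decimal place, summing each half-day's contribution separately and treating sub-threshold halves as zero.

13.2 days

Day half: max(0, 30.5 − 14.5) × 0.5 = 16.0 × 0.5 = 8.00 DD.
Night half: max(0, 20.6 − 14.5) × 0.5 = 6.1 × 0.5 = 3.05 DD.
Per 24 h: 11.05 DD/day.
Duration = 146 / 11.05 = 13.213 ≈ 13.2 days.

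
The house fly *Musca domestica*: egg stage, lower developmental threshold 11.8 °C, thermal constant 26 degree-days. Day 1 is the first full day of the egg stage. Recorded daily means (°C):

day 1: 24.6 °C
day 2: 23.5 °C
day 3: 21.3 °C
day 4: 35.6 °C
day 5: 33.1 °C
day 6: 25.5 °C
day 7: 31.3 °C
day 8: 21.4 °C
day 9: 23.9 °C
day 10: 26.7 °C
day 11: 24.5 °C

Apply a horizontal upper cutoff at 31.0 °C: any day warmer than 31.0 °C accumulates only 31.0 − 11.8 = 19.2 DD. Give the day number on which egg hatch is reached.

day 3

Daily DD above 11.8 °C (capped at 19.2): 12.8, 11.7, 9.5, 19.2, 19.2, 13.7, 19.2, 9.6, 12.1, 14.9, 12.7.
Cumulative: 12.8, 24.5, 34.0, 53.2, 72.4, 86.1, 105.3, 114.9, 127.0, 141.9, 154.6.
The total first reaches 26 DD on day 3.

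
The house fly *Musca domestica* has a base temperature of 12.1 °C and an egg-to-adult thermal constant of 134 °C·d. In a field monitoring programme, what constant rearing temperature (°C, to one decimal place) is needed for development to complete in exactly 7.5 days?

Required daily accumulation = 134 / 7.5 = 17.867 DD/day.
T = T_base + 17.867 = 12.1 + 17.867 = 29.967 ≈ 30.0 °C.

30.0 °C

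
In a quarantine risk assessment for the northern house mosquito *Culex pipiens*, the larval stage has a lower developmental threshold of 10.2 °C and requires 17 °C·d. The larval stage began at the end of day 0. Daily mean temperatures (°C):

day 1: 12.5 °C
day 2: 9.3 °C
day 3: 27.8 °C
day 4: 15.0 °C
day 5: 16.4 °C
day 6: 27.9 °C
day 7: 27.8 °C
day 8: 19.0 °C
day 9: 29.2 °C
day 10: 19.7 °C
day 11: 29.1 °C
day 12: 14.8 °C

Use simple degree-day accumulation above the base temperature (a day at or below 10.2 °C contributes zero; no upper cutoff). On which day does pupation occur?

Daily DD above 10.2 °C: 2.3, 0.0, 17.6, 4.8, 6.2, 17.7, 17.6, 8.8, 19.0, 9.5, 18.9, 4.6.
Cumulative: 2.3, 2.3, 19.9, 24.7, 30.9, 48.6, 66.2, 75.0, 94.0, 103.5, 122.4, 127.0.
The total first reaches 17 DD on day 3.

day 3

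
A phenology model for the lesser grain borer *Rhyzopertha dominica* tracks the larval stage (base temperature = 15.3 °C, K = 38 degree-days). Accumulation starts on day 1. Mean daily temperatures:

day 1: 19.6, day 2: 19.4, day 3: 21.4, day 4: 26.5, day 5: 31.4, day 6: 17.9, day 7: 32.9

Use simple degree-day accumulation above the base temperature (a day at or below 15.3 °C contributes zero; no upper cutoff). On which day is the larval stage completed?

day 5

Daily DD above 15.3 °C: 4.3, 4.1, 6.1, 11.2, 16.1, 2.6, 17.6.
Cumulative: 4.3, 8.4, 14.5, 25.7, 41.8, 44.4, 62.0.
The total first reaches 38 DD on day 5.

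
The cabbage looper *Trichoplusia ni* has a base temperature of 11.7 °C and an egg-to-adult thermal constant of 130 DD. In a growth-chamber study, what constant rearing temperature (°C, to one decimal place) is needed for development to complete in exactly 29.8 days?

Required daily accumulation = 130 / 29.8 = 4.362 DD/day.
T = T_base + 4.362 = 11.7 + 4.362 = 16.062 ≈ 16.1 °C.

16.1 °C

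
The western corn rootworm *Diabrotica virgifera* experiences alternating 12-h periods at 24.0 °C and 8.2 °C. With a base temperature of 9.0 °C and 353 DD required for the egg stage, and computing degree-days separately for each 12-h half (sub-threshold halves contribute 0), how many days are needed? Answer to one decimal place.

47.1 days

Day half: max(0, 24.0 − 9.0) × 0.5 = 15.0 × 0.5 = 7.50 DD.
Night half: max(0, 8.2 − 9.0) × 0.5 = 0.0 × 0.5 = 0.00 DD.
Per 24 h: 7.50 DD/day.
Duration = 353 / 7.50 = 47.067 ≈ 47.1 days.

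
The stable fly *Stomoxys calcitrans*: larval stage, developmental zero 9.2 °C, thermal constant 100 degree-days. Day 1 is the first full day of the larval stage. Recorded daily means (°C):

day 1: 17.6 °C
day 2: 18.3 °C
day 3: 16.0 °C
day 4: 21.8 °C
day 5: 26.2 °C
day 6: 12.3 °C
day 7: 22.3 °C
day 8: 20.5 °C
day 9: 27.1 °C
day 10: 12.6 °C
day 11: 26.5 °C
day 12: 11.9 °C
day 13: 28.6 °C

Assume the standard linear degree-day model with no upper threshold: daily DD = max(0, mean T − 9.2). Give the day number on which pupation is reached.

Daily DD above 9.2 °C: 8.4, 9.1, 6.8, 12.6, 17.0, 3.1, 13.1, 11.3, 17.9, 3.4, 17.3, 2.7, 19.4.
Cumulative: 8.4, 17.5, 24.3, 36.9, 53.9, 57.0, 70.1, 81.4, 99.3, 102.7, 120.0, 122.7, 142.1.
The total first reaches 100 DD on day 10.

day 10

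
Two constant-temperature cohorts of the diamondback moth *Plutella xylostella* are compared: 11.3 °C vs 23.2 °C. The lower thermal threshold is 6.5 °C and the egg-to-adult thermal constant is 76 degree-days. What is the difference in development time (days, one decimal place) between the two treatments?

At 11.3 °C: 76 / (11.3 − 6.5) = 76 / 4.8 = 15.833 d.
At 23.2 °C: 76 / (23.2 − 6.5) = 76 / 16.7 = 4.551 d.
Difference = |15.833 − 4.551| = 11.282 ≈ 11.3 days.

11.3 days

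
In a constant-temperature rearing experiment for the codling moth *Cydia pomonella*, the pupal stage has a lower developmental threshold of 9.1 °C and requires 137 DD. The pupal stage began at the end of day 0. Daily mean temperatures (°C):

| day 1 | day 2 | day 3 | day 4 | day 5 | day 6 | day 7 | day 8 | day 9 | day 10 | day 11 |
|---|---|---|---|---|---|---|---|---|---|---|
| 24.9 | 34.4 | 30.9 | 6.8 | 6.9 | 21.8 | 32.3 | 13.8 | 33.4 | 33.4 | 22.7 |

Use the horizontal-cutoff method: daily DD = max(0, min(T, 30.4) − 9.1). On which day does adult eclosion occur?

Daily DD above 9.1 °C (capped at 21.3): 15.8, 21.3, 21.3, 0.0, 0.0, 12.7, 21.3, 4.7, 21.3, 21.3, 13.6.
Cumulative: 15.8, 37.1, 58.4, 58.4, 58.4, 71.1, 92.4, 97.1, 118.4, 139.7, 153.3.
The total first reaches 137 DD on day 10.

day 10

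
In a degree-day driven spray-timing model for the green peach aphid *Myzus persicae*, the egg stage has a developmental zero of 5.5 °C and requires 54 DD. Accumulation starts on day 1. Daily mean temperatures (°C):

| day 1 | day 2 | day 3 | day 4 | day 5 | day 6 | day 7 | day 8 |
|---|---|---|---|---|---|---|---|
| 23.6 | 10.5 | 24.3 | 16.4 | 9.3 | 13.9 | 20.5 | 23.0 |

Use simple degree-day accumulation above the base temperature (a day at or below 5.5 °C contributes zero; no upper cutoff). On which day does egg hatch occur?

Daily DD above 5.5 °C: 18.1, 5.0, 18.8, 10.9, 3.8, 8.4, 15.0, 17.5.
Cumulative: 18.1, 23.1, 41.9, 52.8, 56.6, 65.0, 80.0, 97.5.
The total first reaches 54 DD on day 5.

day 5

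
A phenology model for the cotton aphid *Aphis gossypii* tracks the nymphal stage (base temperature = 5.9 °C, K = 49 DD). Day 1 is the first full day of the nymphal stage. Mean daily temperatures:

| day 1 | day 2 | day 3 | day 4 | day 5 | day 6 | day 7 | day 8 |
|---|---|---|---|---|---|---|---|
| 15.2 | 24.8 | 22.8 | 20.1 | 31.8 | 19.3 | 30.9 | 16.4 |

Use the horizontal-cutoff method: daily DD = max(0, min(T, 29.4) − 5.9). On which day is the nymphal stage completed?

day 4

Daily DD above 5.9 °C (capped at 23.5): 9.3, 18.9, 16.9, 14.2, 23.5, 13.4, 23.5, 10.5.
Cumulative: 9.3, 28.2, 45.1, 59.3, 82.8, 96.2, 119.7, 130.2.
The total first reaches 49 DD on day 4.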